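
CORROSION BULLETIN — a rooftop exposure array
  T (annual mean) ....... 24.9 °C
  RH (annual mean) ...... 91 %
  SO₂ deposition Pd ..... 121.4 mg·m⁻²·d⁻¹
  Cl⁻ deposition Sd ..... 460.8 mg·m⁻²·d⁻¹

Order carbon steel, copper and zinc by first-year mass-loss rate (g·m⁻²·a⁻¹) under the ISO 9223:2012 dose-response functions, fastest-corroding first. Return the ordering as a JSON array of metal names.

carbon steel: T>10 °C ⇒ hinge -0.054·(24.9−10) = -0.8046
  Pd branch = 1.77·Pd^0.52·e^(0.02·RH+f) = 59.26 μm/a
  Cl⁻ term: 0.102·460.8^0.62·exp(0.033·91+0.04·24.9) = 249.3
  sum: 59.26 + 249.3 → r_corr = 308.6 μm/a
  mass loss = 308.6 μm/a × 7.85 g/cm³ = 2422 g·m⁻²·a⁻¹
copper: temperature factor f = -0.080·(14.9) = -1.1920
  SO₂ term: 0.0053·121.4^0.26·exp(0.059·91-1.1920) = 1.203
  Sd branch = 0.01025·Sd^0.27·e^(0.036·RH+0.049·T) = 4.814 μm/a
  r_corr = 1.203 + 4.814 = 6.017 μm/a
  mass loss = 6.017 μm/a × 8.96 g/cm³ = 53.91 g·m⁻²·a⁻¹
zinc: f(T) = -0.071·(T−10) [T>10 °C] = -1.0579
  Pd branch = 0.0129·Pd^0.44·e^(0.046·RH+f) = 2.433 μm/a
  Sd branch = 0.0175·Sd^0.57·e^(0.008·RH+0.085·T) = 9.922 μm/a
  sum: 2.433 + 9.922 → r_corr = 12.35 μm/a
  mass loss = 12.35 μm/a × 7.14 g/cm³ = 88.21 g·m⁻²·a⁻¹
Ordering by g·m⁻²·a⁻¹: carbon steel (2420) > zinc (88.2) > copper (53.9)

["carbon steel", "zinc", "copper"]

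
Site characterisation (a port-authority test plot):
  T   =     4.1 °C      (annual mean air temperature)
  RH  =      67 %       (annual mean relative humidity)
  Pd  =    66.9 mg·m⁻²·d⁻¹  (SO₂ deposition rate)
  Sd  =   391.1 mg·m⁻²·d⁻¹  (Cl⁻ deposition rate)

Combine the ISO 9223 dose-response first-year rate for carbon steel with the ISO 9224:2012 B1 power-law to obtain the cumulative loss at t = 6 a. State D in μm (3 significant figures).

carbon steel: temperature factor f = +0.150·(-5.9) = -0.8850
  SO₂ term: 1.77·66.9^0.52·exp(0.02·67-0.8850) = 24.82
  Sd branch = 0.102·Sd^0.62·e^(0.033·RH+0.04·T) = 44.39 μm/a
  sum: 24.82 + 44.39 → r_corr = 69.21 μm/a
ISO 9224: D(t) = r_corr · t^b with b = 0.523 (carbon steel, B1)
  D(6) = 69.21 × 6^0.523 = 69.21 × 2.553 = 176.7 μm

D(6) = 177 μm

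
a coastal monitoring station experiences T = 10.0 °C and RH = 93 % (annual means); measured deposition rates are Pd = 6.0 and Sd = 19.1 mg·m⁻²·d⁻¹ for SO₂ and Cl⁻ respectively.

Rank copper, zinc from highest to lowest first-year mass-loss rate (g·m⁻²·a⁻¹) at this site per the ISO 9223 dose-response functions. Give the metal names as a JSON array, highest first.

copper: f(T) = +0.126·(T−10) [T≤10 °C] = +0.0000
  SO₂ term: 0.0053·6.0^0.26·exp(0.059·93+0.0000) = 2.04
  Sd branch = 0.01025·Sd^0.27·e^(0.036·RH+0.049·T) = 1.055 μm/a
  r_corr = 2.04 + 1.055 = 3.095 μm/a
  mass loss = 3.095 μm/a × 8.96 g/cm³ = 27.73 g·m⁻²·a⁻¹
zinc: temperature factor f = +0.038·(0.0) = +0.0000
  Pd branch = 0.0129·Pd^0.44·e^(0.046·RH+f) = 2.046 μm/a
  Cl⁻ term: 0.0175·19.1^0.57·exp(0.008·93+0.085·10.0) = 0.4629
  sum: 2.046 + 0.4629 → r_corr = 2.509 μm/a
  mass loss = 2.509 μm/a × 7.14 g/cm³ = 17.91 g·m⁻²·a⁻¹
Ordering by g·m⁻²·a⁻¹: copper (27.7) > zinc (17.9)

["copper", "zinc"]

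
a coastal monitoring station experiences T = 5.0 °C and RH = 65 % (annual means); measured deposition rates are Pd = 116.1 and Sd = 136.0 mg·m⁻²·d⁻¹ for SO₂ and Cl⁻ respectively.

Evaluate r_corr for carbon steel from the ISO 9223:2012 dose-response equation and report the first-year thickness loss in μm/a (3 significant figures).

carbon steel: T≤10 °C ⇒ hinge +0.150·(5.0−10) = -0.7500
  Pd branch = 1.77·Pd^0.52·e^(0.02·RH+f) = 36.35 μm/a
  Sd branch = 0.102·Sd^0.62·e^(0.033·RH+0.04·T) = 22.38 μm/a
  sum: 36.35 + 22.38 → r_corr = 58.73 μm/a

r_corr = 58.7 μm/a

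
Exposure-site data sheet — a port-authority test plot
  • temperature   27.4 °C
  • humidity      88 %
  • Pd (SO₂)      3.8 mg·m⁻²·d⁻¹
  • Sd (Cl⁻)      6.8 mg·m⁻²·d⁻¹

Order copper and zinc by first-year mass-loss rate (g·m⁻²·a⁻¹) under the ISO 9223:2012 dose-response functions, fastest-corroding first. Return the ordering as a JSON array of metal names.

["copper", "zinc"]

copper: T>10 °C ⇒ hinge -0.080·(27.4−10) = -1.3920
  SO₂ term: 0.0053·3.8^0.26·exp(0.059·88-1.3920) = 0.3352
  Sd branch = 0.01025·Sd^0.27·e^(0.036·RH+0.049·T) = 1.565 μm/a
  sum: 0.3352 + 1.565 → r_corr = 1.9 μm/a
  mass loss = 1.9 μm/a × 8.96 g/cm³ = 17.02 g·m⁻²·a⁻¹
zinc: T>10 °C ⇒ hinge -0.071·(27.4−10) = -1.2354
  SO₂ term: 0.0129·3.8^0.44·exp(0.046·88-1.2354) = 0.3865
  Sd branch = 0.0175·Sd^0.57·e^(0.008·RH+0.085·T) = 1.083 μm/a
  r_corr = 0.3865 + 1.083 = 1.47 μm/a
  mass loss = 1.47 μm/a × 7.14 g/cm³ = 10.5 g·m⁻²·a⁻¹
Ordering by g·m⁻²·a⁻¹: copper (17) > zinc (10.5)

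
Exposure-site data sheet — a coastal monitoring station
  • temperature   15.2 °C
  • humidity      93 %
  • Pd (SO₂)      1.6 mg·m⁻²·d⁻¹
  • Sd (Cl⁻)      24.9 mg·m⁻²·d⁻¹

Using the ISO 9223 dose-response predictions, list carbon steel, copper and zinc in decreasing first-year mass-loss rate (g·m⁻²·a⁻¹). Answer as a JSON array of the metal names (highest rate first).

carbon steel: f(T) = -0.054·(T−10) [T>10 °C] = -0.2808
  sulphur-dioxide contribution → 10.96 μm/a
  chloride contribution → 29.59 μm/a
  ⇒ r_corr(carbon steel) = 40.55 μm/a
  mass loss = 40.55 μm/a × 7.85 g/cm³ = 318.3 g·m⁻²·a⁻¹
copper: temperature factor f = -0.080·(5.2) = -0.4160
  sulphur-dioxide contribution → 0.9542 μm/a
  chloride contribution → 1.463 μm/a
  total first-year rate 2.417 μm/a
  mass loss = 2.417 μm/a × 8.96 g/cm³ = 21.66 g·m⁻²·a⁻¹
zinc: temperature factor f = -0.071·(5.2) = -0.3692
  sulphur-dioxide contribution → 0.7906 μm/a
  chloride contribution → 0.8377 μm/a
  ⇒ r_corr(zinc) = 1.628 μm/a
  mass loss = 1.628 μm/a × 7.14 g/cm³ = 11.63 g·m⁻²·a⁻¹
Ordering by g·m⁻²·a⁻¹: carbon steel (318) > copper (21.7) > zinc (11.6)

["carbon steel", "copper", "zinc"]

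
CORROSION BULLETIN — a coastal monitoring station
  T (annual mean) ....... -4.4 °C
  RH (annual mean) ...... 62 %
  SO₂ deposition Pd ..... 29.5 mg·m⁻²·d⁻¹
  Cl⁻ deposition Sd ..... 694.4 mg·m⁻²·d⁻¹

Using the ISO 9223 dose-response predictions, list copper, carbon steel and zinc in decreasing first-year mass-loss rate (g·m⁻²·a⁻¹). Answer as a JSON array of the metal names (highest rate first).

copper: temperature factor f = +0.126·(-14.4) = -1.8144
  Pd branch = 0.0053·Pd^0.26·e^(0.059·RH+f) = 0.08074 μm/a
  Sd branch = 0.01025·Sd^0.27·e^(0.036·RH+0.049·T) = 0.4505 μm/a
  r_corr = 0.08074 + 0.4505 = 0.5312 μm/a
  mass loss = 0.5312 μm/a × 8.96 g/cm³ = 4.76 g·m⁻²·a⁻¹
carbon steel: f(T) = +0.150·(T−10) [T≤10 °C] = -2.1600
  SO₂ term: 1.77·29.5^0.52·exp(0.02·62-2.1600) = 4.099
  Sd branch = 0.102·Sd^0.62·e^(0.033·RH+0.04·T) = 38.24 μm/a
  sum: 4.099 + 38.24 → r_corr = 42.34 μm/a
  mass loss = 42.34 μm/a × 7.85 g/cm³ = 332.4 g·m⁻²·a⁻¹
zinc: f(T) = +0.038·(T−10) [T≤10 °C] = -0.5472
  Pd branch = 0.0129·Pd^0.44·e^(0.046·RH+f) = 0.5732 μm/a
  Sd branch = 0.0175·Sd^0.57·e^(0.008·RH+0.085·T) = 0.8236 μm/a
  sum: 0.5732 + 0.8236 → r_corr = 1.397 μm/a
  mass loss = 1.397 μm/a × 7.14 g/cm³ = 9.973 g·m⁻²·a⁻¹
Ordering by g·m⁻²·a⁻¹: carbon steel (332) > zinc (9.97) > copper (4.76)

["carbon steel", "zinc", "copper"]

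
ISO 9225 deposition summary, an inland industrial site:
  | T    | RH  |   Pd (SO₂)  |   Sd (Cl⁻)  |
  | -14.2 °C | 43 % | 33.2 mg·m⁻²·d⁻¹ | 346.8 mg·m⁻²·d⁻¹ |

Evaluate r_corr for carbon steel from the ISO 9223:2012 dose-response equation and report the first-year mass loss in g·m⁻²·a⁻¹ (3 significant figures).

r_corr = 75.8 g·m⁻²·a⁻¹

carbon steel: f(T) = +0.150·(T−10) [T≤10 °C] = -3.6300
  Pd branch = 1.77·Pd^0.52·e^(0.02·RH+f) = 0.6854 μm/a
  Cl⁻ term: 0.102·346.8^0.62·exp(0.033·43+0.04·-14.2) = 8.975
  r_corr = 0.6854 + 8.975 = 9.66 μm/a
Convert to mass loss: 9.66 μm/a × 7.85 g/cm³ = 75.83 g·m⁻²·a⁻¹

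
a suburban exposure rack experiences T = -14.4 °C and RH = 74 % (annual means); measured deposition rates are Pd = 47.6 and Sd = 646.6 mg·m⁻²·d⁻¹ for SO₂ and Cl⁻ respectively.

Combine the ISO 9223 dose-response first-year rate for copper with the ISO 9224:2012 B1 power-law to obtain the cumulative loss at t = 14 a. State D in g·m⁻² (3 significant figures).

copper: f(T) = +0.126·(T−10) [T≤10 °C] = -3.0744
  Pd branch = 0.0053·Pd^0.26·e^(0.059·RH+f) = 0.05265 μm/a
  Sd branch = 0.01025·Sd^0.27·e^(0.036·RH+0.049·T) = 0.417 μm/a
  sum: 0.05265 + 0.417 → r_corr = 0.4696 μm/a
Long-term exponent b (ISO 9224 Table 2, B1) = 0.667
  D(14) = 0.4696 × 14^0.667 = 0.4696 × 5.814 = 2.73 μm
  Mass loss = 2.73 μm × 8.96 g/cm³ = 24.46 g·m⁻²

D(14) = 24.5 g·m⁻²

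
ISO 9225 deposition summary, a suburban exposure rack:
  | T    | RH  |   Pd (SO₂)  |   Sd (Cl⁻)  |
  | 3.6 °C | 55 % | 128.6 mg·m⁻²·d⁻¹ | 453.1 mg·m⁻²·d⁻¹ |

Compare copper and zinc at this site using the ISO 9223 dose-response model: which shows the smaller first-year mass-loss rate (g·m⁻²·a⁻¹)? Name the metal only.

copper: f(T) = +0.126·(T−10) [T≤10 °C] = -0.8064
  Pd branch = 0.0053·Pd^0.26·e^(0.059·RH+f) = 0.2147 μm/a
  Cl⁻ term: 0.01025·453.1^0.27·exp(0.036·55+0.049·3.6) = 0.4618
  sum: 0.2147 + 0.4618 → r_corr = 0.6764 μm/a
  mass loss = 0.6764 μm/a × 8.96 g/cm³ = 6.061 g·m⁻²·a⁻¹
zinc: f(T) = +0.038·(T−10) [T≤10 °C] = -0.2432
  Pd branch = 0.0129·Pd^0.44·e^(0.046·RH+f) = 1.076 μm/a
  Cl⁻ term: 0.0175·453.1^0.57·exp(0.008·55+0.085·3.6) = 1.205
  sum: 1.076 + 1.205 → r_corr = 2.281 μm/a
  mass loss = 2.281 μm/a × 7.14 g/cm³ = 16.29 g·m⁻²·a⁻¹
Ordering by g·m⁻²·a⁻¹: zinc (16.3) > copper (6.06)

copper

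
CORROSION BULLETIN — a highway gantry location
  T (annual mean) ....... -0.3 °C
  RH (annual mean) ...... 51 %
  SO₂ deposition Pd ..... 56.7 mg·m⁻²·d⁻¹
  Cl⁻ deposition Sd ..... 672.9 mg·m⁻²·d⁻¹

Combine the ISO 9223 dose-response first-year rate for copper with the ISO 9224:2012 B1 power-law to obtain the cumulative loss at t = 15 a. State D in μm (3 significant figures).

copper: temperature factor f = +0.126·(-10.3) = -1.2978
  SO₂ term: 0.0053·56.7^0.26·exp(0.059·51-1.2978) = 0.08382
  Sd branch = 0.01025·Sd^0.27·e^(0.036·RH+0.049·T) = 0.3675 μm/a
  sum: 0.08382 + 0.3675 → r_corr = 0.4513 μm/a
Long-term exponent b (ISO 9224 Table 2, B1) = 0.667
  D(15) = 0.4513 × 15^0.667 = 0.4513 × 6.088 = 2.747 μm

D(15) = 2.75 μm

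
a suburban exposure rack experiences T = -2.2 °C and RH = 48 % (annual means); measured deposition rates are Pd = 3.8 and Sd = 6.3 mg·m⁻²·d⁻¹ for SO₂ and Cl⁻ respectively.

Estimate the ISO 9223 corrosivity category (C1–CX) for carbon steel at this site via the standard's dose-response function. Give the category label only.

carbon steel: temperature factor f = +0.150·(-12.2) = -1.8300
  Pd branch = 1.77·Pd^0.52·e^(0.02·RH+f) = 1.485 μm/a
  Sd branch = 0.102·Sd^0.62·e^(0.033·RH+0.04·T) = 1.425 μm/a
  sum: 1.485 + 1.425 → r_corr = 2.91 μm/a
Category bounds: 1.3…25 μm/a bracket r_corr ⇒ C2

C2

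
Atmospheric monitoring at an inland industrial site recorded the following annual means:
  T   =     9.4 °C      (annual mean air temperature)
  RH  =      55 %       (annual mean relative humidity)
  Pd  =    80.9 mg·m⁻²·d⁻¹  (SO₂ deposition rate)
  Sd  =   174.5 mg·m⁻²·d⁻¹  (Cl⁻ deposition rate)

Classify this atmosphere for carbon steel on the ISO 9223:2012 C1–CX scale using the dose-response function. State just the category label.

C4

carbon steel: T≤10 °C ⇒ hinge +0.150·(9.4−10) = -0.0900
  sulphur-dioxide contribution → 47.72 μm/a
  chloride contribution → 22.39 μm/a
  ⇒ r_corr(carbon steel) = 70.11 μm/a
70.1 μm/a falls in (50, 80] for carbon steel → category C4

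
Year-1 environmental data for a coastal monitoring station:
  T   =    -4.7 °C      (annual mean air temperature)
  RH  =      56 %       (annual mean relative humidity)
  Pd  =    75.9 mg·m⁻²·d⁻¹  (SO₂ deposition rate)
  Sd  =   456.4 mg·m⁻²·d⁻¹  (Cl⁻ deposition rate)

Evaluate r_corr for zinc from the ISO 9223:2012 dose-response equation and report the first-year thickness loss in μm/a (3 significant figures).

r_corr = 1.25 μm/a

zinc: temperature factor f = +0.038·(-14.7) = -0.5586
  SO₂ term: 0.0129·75.9^0.44·exp(0.046·56-0.5586) = 0.6517
  Cl⁻ term: 0.0175·456.4^0.57·exp(0.008·56+0.085·-4.7) = 0.6025
  sum: 0.6517 + 0.6025 → r_corr = 1.254 μm/a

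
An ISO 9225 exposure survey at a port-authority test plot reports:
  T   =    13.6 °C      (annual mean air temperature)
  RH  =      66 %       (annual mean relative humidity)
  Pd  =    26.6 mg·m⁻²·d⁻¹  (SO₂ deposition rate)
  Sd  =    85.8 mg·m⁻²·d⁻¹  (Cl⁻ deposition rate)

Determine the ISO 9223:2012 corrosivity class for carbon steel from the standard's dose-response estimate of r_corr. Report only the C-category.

carbon steel: T>10 °C ⇒ hinge -0.054·(13.6−10) = -0.1944
  sulphur-dioxide contribution → 30.04 μm/a
  chloride contribution → 24.52 μm/a
  ⇒ r_corr(carbon steel) = 54.56 μm/a
54.6 μm/a falls in (50, 80] for carbon steel → category C4

C4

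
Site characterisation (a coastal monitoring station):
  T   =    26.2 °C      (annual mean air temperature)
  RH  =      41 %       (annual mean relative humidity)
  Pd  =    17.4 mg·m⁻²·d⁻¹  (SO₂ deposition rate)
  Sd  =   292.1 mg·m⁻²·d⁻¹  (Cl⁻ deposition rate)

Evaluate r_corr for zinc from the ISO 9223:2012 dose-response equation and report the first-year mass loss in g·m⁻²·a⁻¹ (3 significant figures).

r_corr = 41.6 g·m⁻²·a⁻¹

zinc: temperature factor f = -0.071·(16.2) = -1.1502
  SO₂ term: 0.0129·17.4^0.44·exp(0.046·41-1.1502) = 0.09462
  Cl⁻ term: 0.0175·292.1^0.57·exp(0.008·41+0.085·26.2) = 5.728
  r_corr = 0.09462 + 5.728 = 5.823 μm/a
Convert to mass loss: 5.823 μm/a × 7.14 g/cm³ = 41.57 g·m⁻²·a⁻¹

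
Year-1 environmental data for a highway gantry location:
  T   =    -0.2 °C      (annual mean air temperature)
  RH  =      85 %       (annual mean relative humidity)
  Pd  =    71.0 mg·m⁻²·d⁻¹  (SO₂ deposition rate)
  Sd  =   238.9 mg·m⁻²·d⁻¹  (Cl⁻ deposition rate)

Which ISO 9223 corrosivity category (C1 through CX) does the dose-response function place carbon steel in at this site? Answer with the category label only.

carbon steel: f(T) = +0.150·(T−10) [T≤10 °C] = -1.5300
  SO₂ term: 1.77·71.0^0.52·exp(0.02·85-1.5300) = 19.25
  Cl⁻ term: 0.102·238.9^0.62·exp(0.033·85+0.04·-0.2) = 49.87
  r_corr = 19.25 + 49.87 = 69.12 μm/a
Category bounds: 50…80 μm/a bracket r_corr ⇒ C4

C4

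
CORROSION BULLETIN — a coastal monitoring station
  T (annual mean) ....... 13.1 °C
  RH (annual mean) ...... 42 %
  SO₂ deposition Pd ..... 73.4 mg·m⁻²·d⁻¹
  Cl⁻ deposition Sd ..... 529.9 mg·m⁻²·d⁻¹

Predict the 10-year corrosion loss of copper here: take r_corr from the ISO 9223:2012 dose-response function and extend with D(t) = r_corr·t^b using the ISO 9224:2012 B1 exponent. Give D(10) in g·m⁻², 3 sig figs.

copper: f(T) = -0.080·(T−10) [T>10 °C] = -0.2480
  SO₂ term: 0.0053·73.4^0.26·exp(0.059·42-0.2480) = 0.1506
  Sd branch = 0.01025·Sd^0.27·e^(0.036·RH+0.049·T) = 0.4805 μm/a
  r_corr = 0.1506 + 0.4805 = 0.6311 μm/a
ISO 9224: D(t) = r_corr · t^b with b = 0.667 (copper, B1)
  D(10) = 0.6311 × 10^0.667 = 0.6311 × 4.645 = 2.932 μm
  Mass loss = 2.932 μm × 8.96 g/cm³ = 26.27 g·m⁻²

D(10) = 26.3 g·m⁻²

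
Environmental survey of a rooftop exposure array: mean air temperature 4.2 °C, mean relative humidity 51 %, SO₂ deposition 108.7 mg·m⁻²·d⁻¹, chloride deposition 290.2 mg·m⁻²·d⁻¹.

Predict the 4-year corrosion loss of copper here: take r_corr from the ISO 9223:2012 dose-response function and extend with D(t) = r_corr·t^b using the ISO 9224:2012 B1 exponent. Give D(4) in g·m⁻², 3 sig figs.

D(4) = 12.2 g·m⁻²

copper: f(T) = +0.126·(T−10) [T≤10 °C] = -0.7308
  SO₂ term: 0.0053·108.7^0.26·exp(0.059·51-0.7308) = 0.175
  Cl⁻ term: 0.01025·290.2^0.27·exp(0.036·51+0.049·4.2) = 0.3651
  r_corr = 0.175 + 0.3651 = 0.5401 μm/a
ISO 9224: D(t) = r_corr · t^b with b = 0.667 (copper, B1)
  D(4) = 0.5401 × 4^0.667 = 0.5401 × 2.521 = 1.362 μm
  Mass loss = 1.362 μm × 8.96 g/cm³ = 12.2 g·m⁻²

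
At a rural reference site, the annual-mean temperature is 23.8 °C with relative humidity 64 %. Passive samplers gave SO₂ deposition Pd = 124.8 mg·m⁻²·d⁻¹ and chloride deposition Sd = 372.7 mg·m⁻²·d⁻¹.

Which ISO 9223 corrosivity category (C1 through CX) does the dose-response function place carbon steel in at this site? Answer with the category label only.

carbon steel: f(T) = -0.054·(T−10) [T>10 °C] = -0.7452
  Pd branch = 1.77·Pd^0.52·e^(0.02·RH+f) = 37.18 μm/a
  Cl⁻ term: 0.102·372.7^0.62·exp(0.033·64+0.04·23.8) = 85.81
  r_corr = 37.18 + 85.81 = 123 μm/a
ISO 9223 Table 2 (carbon steel): 80 < 123 ≤ 200 μm/a ⇒ C5

C5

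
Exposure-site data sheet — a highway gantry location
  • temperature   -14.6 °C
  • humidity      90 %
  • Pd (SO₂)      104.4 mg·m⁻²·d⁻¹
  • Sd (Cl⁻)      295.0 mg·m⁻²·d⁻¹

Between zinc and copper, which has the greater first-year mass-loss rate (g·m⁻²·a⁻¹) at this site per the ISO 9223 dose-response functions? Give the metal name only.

zinc

zinc: T≤10 °C ⇒ hinge +0.038·(-14.6−10) = -0.9348
  sulphur-dioxide contribution → 2.459 μm/a
  chloride contribution → 0.2658 μm/a
  ⇒ r_corr(zinc) = 2.725 μm/a
  mass loss = 2.725 μm/a × 7.14 g/cm³ = 19.46 g·m⁻²·a⁻¹
copper: f(T) = +0.126·(T−10) [T≤10 °C] = -3.0996
  sulphur-dioxide contribution → 0.1618 μm/a
  chloride contribution → 0.5943 μm/a
  total first-year rate 0.7561 μm/a
  mass loss = 0.7561 μm/a × 8.96 g/cm³ = 6.775 g·m⁻²·a⁻¹
Ordering by g·m⁻²·a⁻¹: zinc (19.5) > copper (6.77)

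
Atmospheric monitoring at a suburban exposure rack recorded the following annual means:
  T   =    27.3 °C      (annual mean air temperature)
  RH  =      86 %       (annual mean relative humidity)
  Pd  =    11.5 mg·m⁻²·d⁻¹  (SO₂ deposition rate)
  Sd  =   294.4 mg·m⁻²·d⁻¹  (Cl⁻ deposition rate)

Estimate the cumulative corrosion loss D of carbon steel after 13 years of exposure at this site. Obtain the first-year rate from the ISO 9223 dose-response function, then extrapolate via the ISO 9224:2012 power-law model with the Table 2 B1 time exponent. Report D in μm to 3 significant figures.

carbon steel: T>10 °C ⇒ hinge -0.054·(27.3−10) = -0.9342
  sulphur-dioxide contribution → 13.83 μm/a
  chloride contribution → 176.2 μm/a
  ⇒ r_corr(carbon steel) = 190.1 μm/a
Power-law: D(13) = r_corr · 13^0.523
  D(13) = 190.1 × 13^0.523 = 190.1 × 3.825 = 727 μm

D(13) = 727 μm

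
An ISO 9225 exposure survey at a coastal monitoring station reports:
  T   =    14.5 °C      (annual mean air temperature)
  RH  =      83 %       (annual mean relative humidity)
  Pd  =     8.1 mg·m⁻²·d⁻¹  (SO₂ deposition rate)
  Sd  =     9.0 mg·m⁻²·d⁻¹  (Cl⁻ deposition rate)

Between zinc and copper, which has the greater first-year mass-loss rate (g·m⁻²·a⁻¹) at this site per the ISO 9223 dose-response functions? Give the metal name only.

copper

zinc: temperature factor f = -0.071·(4.5) = -0.3195
  Pd branch = 0.0129·Pd^0.44·e^(0.046·RH+f) = 1.071 μm/a
  Cl⁻ term: 0.0175·9.0^0.57·exp(0.008·83+0.085·14.5) = 0.4079
  sum: 1.071 + 0.4079 → r_corr = 1.479 μm/a
  mass loss = 1.479 μm/a × 7.14 g/cm³ = 10.56 g·m⁻²·a⁻¹
copper: f(T) = -0.080·(T−10) [T>10 °C] = -0.3600
  SO₂ term: 0.0053·8.1^0.26·exp(0.059·83-0.3600) = 0.8529
  Sd branch = 0.01025·Sd^0.27·e^(0.036·RH+0.049·T) = 0.7492 μm/a
  r_corr = 0.8529 + 0.7492 = 1.602 μm/a
  mass loss = 1.602 μm/a × 8.96 g/cm³ = 14.35 g·m⁻²·a⁻¹
Ordering by g·m⁻²·a⁻¹: copper (14.4) > zinc (10.6)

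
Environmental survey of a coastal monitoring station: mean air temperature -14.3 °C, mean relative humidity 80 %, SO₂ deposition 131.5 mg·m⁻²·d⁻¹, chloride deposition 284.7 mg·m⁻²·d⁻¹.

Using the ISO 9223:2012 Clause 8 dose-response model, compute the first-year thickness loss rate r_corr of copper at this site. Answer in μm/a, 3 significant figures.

copper: T≤10 °C ⇒ hinge +0.126·(-14.3−10) = -3.0618
  SO₂ term: 0.0053·131.5^0.26·exp(0.059·80-3.0618) = 0.09893
  Sd branch = 0.01025·Sd^0.27·e^(0.036·RH+0.049·T) = 0.4167 μm/a
  r_corr = 0.09893 + 0.4167 = 0.5157 μm/a

r_corr = 0.516 μm/a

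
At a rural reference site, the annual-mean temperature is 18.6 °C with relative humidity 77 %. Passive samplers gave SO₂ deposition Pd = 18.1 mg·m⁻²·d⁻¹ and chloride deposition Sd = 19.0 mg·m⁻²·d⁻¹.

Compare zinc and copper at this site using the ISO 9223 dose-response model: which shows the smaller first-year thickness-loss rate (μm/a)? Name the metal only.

copper

zinc: T>10 °C ⇒ hinge -0.071·(18.6−10) = -0.6106
  sulphur-dioxide contribution → 0.8651 μm/a
  chloride contribution → 0.8435 μm/a
  ⇒ r_corr(zinc) = 1.709 μm/a
copper: T>10 °C ⇒ hinge -0.080·(18.6−10) = -0.6880
  sulphur-dioxide contribution → 0.5315 μm/a
  chloride contribution → 0.903 μm/a
  total first-year rate 1.434 μm/a
Ordering by μm/a: zinc (1.71) > copper (1.43)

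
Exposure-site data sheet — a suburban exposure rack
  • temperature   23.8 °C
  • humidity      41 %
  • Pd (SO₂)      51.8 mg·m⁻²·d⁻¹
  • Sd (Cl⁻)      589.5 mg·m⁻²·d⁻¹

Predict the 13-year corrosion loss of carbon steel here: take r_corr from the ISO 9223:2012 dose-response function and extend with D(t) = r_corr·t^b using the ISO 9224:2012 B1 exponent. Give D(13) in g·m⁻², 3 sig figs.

D(13) = 2.05e+03 g·m⁻²

carbon steel: f(T) = -0.054·(T−10) [T>10 °C] = -0.7452
  SO₂ term: 1.77·51.8^0.52·exp(0.02·41-0.7452) = 14.86
  Sd branch = 0.102·Sd^0.62·e^(0.033·RH+0.04·T) = 53.38 μm/a
  sum: 14.86 + 53.38 → r_corr = 68.23 μm/a
Power-law: D(13) = r_corr · 13^0.523
  D(13) = 68.23 × 13^0.523 = 68.23 × 3.825 = 261 μm
  Mass loss = 261 μm × 7.85 g/cm³ = 2049 g·m⁻²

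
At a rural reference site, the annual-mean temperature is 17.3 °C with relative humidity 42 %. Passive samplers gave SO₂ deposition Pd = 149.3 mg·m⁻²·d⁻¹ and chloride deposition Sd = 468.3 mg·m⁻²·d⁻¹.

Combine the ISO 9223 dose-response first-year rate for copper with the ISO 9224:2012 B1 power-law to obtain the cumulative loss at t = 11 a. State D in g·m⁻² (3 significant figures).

D(11) = 31.1 g·m⁻²

copper: f(T) = -0.080·(T−10) [T>10 °C] = -0.5840
  sulphur-dioxide contribution → 0.1294 μm/a
  chloride contribution → 0.5709 μm/a
  ⇒ r_corr(copper) = 0.7004 μm/a
Power-law: D(11) = r_corr · 11^0.667
  D(11) = 0.7004 × 11^0.667 = 0.7004 × 4.95 = 3.467 μm
  Mass loss = 3.467 μm × 8.96 g/cm³ = 31.06 g·m⁻²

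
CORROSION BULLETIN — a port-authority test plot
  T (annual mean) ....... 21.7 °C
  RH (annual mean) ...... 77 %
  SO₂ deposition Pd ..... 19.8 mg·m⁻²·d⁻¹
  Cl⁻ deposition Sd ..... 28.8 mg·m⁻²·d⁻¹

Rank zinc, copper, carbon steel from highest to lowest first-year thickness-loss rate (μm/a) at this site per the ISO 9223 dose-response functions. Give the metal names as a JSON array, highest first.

["carbon steel", "zinc", "copper"]

zinc: T>10 °C ⇒ hinge -0.071·(21.7−10) = -0.8307
  sulphur-dioxide contribution → 0.7221 μm/a
  chloride contribution → 1.391 μm/a
  ⇒ r_corr(zinc) = 2.114 μm/a
copper: T>10 °C ⇒ hinge -0.080·(21.7−10) = -0.9360
  sulphur-dioxide contribution → 0.4245 μm/a
  chloride contribution → 1.176 μm/a
  total first-year rate 1.601 μm/a
carbon steel: f(T) = -0.054·(T−10) [T>10 °C] = -0.6318
  sulphur-dioxide contribution → 20.73 μm/a
  chloride contribution → 24.77 μm/a
  ⇒ r_corr(carbon steel) = 45.5 μm/a
Ordering by μm/a: carbon steel (45.5) > zinc (2.11) > copper (1.6)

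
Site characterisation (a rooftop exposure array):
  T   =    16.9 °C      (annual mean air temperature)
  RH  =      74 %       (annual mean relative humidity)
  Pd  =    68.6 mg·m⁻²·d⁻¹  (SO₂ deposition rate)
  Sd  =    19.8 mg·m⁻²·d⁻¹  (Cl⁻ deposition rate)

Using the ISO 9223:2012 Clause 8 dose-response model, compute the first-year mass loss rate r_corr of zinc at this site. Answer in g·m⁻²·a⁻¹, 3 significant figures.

zinc: temperature factor f = -0.071·(6.9) = -0.4899
  sulphur-dioxide contribution → 1.528 μm/a
  chloride contribution → 0.7296 μm/a
  ⇒ r_corr(zinc) = 2.258 μm/a
Convert to mass loss: 2.258 μm/a × 7.14 g/cm³ = 16.12 g·m⁻²·a⁻¹

r_corr = 16.1 g·m⁻²·a⁻¹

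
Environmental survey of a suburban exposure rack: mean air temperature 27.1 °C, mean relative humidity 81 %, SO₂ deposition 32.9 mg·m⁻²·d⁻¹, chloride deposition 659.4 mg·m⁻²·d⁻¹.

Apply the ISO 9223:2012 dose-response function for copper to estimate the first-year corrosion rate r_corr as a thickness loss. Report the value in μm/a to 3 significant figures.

copper: f(T) = -0.080·(T−10) [T>10 °C] = -1.3680
  Pd branch = 0.0053·Pd^0.26·e^(0.059·RH+f) = 0.3982 μm/a
  Sd branch = 0.01025·Sd^0.27·e^(0.036·RH+0.049·T) = 4.121 μm/a
  sum: 0.3982 + 4.121 → r_corr = 4.519 μm/a

r_corr = 4.52 μm/a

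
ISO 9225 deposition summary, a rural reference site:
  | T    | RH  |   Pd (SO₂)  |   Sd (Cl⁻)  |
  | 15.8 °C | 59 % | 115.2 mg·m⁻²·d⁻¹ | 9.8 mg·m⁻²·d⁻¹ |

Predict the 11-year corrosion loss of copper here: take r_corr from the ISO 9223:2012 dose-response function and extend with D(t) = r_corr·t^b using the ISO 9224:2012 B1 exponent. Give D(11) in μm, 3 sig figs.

copper: f(T) = -0.080·(T−10) [T>10 °C] = -0.4640
  Pd branch = 0.0053·Pd^0.26·e^(0.059·RH+f) = 0.372 μm/a
  Cl⁻ term: 0.01025·9.8^0.27·exp(0.036·59+0.049·15.8) = 0.3444
  sum: 0.372 + 0.3444 → r_corr = 0.7164 μm/a
ISO 9224: D(t) = r_corr · t^b with b = 0.667 (copper, B1)
  D(11) = 0.7164 × 11^0.667 = 0.7164 × 4.95 = 3.546 μm

D(11) = 3.55 μm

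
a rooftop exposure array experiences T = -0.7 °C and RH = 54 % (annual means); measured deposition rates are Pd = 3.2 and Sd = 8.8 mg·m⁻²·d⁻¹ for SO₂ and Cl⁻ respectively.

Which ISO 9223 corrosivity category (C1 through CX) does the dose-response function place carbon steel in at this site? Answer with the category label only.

C2

carbon steel: temperature factor f = +0.150·(-10.7) = -1.6050
  Pd branch = 1.77·Pd^0.52·e^(0.02·RH+f) = 1.917 μm/a
  Sd branch = 0.102·Sd^0.62·e^(0.033·RH+0.04·T) = 2.27 μm/a
  r_corr = 1.917 + 2.27 = 4.187 μm/a
Category bounds: 1.3…25 μm/a bracket r_corr ⇒ C2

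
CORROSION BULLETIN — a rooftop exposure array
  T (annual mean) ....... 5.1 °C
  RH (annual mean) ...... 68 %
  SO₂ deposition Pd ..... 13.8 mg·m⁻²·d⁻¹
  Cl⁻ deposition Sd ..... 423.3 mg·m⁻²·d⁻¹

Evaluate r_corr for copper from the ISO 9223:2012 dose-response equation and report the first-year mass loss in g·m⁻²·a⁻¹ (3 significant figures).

copper: T≤10 °C ⇒ hinge +0.126·(5.1−10) = -0.6174
  SO₂ term: 0.0053·13.8^0.26·exp(0.059·68-0.6174) = 0.3125
  Sd branch = 0.01025·Sd^0.27·e^(0.036·RH+0.049·T) = 0.7791 μm/a
  r_corr = 0.3125 + 0.7791 = 1.092 μm/a
Convert to mass loss: 1.092 μm/a × 8.96 g/cm³ = 9.781 g·m⁻²·a⁻¹

r_corr = 9.78 g·m⁻²·a⁻¹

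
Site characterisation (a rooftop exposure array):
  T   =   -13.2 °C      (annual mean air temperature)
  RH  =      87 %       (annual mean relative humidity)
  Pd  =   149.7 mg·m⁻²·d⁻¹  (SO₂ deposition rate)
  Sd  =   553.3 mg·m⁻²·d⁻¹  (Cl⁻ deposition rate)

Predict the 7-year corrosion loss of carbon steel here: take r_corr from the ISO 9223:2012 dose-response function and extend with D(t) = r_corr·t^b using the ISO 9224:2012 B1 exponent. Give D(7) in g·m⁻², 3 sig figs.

D(7) = 1.25e+03 g·m⁻²

carbon steel: temperature factor f = +0.150·(-23.2) = -3.4800
  sulphur-dioxide contribution → 4.202 μm/a
  chloride contribution → 53.31 μm/a
  total first-year rate 57.51 μm/a
Long-term exponent b (ISO 9224 Table 2, B1) = 0.523
  D(7) = 57.51 × 7^0.523 = 57.51 × 2.767 = 159.1 μm
  Mass loss = 159.1 μm × 7.85 g/cm³ = 1249 g·m⁻²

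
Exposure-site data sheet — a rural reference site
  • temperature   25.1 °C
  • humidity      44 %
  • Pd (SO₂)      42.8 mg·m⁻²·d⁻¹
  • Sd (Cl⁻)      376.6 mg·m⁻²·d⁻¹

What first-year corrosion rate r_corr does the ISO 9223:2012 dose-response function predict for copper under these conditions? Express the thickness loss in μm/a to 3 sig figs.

r_corr = 0.904 μm/a

copper: T>10 °C ⇒ hinge -0.080·(25.1−10) = -1.2080
  sulphur-dioxide contribution → 0.0564 μm/a
  chloride contribution → 0.8478 μm/a
  total first-year rate 0.9042 μm/a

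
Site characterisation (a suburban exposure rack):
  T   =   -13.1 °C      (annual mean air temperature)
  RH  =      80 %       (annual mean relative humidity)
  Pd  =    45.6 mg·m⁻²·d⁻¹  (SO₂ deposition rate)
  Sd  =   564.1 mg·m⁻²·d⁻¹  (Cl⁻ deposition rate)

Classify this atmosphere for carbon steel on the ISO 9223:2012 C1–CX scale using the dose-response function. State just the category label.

carbon steel: f(T) = +0.150·(T−10) [T≤10 °C] = -3.4650
  sulphur-dioxide contribution → 1.998 μm/a
  chloride contribution → 42.99 μm/a
  total first-year rate 44.99 μm/a
ISO 9223 Table 2 (carbon steel): 25 < 45 ≤ 50 μm/a ⇒ C3

C3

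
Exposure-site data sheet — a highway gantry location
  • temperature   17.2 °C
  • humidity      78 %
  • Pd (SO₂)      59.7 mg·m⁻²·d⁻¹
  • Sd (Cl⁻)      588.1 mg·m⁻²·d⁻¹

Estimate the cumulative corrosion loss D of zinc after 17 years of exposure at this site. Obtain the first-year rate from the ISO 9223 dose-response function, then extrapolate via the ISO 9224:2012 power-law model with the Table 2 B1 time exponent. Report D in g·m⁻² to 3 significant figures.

D(17) = 502 g·m⁻²

zinc: temperature factor f = -0.071·(7.2) = -0.5112
  Pd branch = 0.0129·Pd^0.44·e^(0.046·RH+f) = 1.691 μm/a
  Cl⁻ term: 0.0175·588.1^0.57·exp(0.008·78+0.085·17.2) = 5.34
  r_corr = 1.691 + 5.34 = 7.032 μm/a
ISO 9224: D(t) = r_corr · t^b with b = 0.813 (zinc, B1)
  D(17) = 7.032 × 17^0.813 = 7.032 × 10.01 = 70.37 μm
  Mass loss = 70.37 μm × 7.14 g/cm³ = 502.5 g·m⁻²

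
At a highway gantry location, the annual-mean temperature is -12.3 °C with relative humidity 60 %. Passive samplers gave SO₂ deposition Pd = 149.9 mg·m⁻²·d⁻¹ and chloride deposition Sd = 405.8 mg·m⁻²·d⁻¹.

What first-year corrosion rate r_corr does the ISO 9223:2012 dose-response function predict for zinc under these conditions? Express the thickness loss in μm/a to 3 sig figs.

zinc: temperature factor f = +0.038·(-22.3) = -0.8474
  sulphur-dioxide contribution → 0.7917 μm/a
  chloride contribution → 0.3049 μm/a
  total first-year rate 1.097 μm/a

r_corr = 1.10 μm/a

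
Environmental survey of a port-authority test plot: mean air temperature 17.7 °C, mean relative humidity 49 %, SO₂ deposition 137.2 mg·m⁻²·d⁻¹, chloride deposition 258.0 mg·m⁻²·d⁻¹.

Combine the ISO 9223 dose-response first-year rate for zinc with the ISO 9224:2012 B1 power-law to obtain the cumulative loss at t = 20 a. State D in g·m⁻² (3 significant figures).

zinc: T>10 °C ⇒ hinge -0.071·(17.7−10) = -0.5467
  sulphur-dioxide contribution → 0.6201 μm/a
  chloride contribution → 2.762 μm/a
  total first-year rate 3.383 μm/a
ISO 9224: D(t) = r_corr · t^b with b = 0.813 (zinc, B1)
  D(20) = 3.383 × 20^0.813 = 3.383 × 11.42 = 38.64 μm
  Mass loss = 38.64 μm × 7.14 g/cm³ = 275.9 g·m⁻²

D(20) = 276 g·m⁻²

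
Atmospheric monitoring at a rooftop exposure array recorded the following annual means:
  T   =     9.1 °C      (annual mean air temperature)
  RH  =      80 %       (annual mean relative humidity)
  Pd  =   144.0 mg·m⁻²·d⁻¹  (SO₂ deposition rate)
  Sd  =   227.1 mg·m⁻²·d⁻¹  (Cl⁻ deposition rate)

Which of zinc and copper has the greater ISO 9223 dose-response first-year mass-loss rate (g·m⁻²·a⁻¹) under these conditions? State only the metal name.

zinc: T≤10 °C ⇒ hinge +0.038·(9.1−10) = -0.0342
  sulphur-dioxide contribution → 4.402 μm/a
  chloride contribution → 1.585 μm/a
  total first-year rate 5.986 μm/a
  mass loss = 5.986 μm/a × 7.14 g/cm³ = 42.74 g·m⁻²·a⁻¹
copper: f(T) = +0.126·(T−10) [T≤10 °C] = -0.1134
  sulphur-dioxide contribution → 1.932 μm/a
  chloride contribution → 1.234 μm/a
  ⇒ r_corr(copper) = 3.166 μm/a
  mass loss = 3.166 μm/a × 8.96 g/cm³ = 28.37 g·m⁻²·a⁻¹
Ordering by g·m⁻²·a⁻¹: zinc (42.7) > copper (28.4)

zinc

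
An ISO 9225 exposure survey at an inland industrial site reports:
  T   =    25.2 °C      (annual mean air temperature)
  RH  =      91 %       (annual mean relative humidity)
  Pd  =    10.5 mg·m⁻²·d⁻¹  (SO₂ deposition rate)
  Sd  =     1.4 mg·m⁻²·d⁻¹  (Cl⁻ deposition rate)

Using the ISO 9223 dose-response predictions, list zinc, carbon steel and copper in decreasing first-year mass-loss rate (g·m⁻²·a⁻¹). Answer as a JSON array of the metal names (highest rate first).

["carbon steel", "copper", "zinc"]

zinc: temperature factor f = -0.071·(15.2) = -1.0792
  SO₂ term: 0.0129·10.5^0.44·exp(0.046·91-1.0792) = 0.8113
  Cl⁻ term: 0.0175·1.4^0.57·exp(0.008·91+0.085·25.2) = 0.3739
  sum: 0.8113 + 0.3739 → r_corr = 1.185 μm/a
  mass loss = 1.185 μm/a × 7.14 g/cm³ = 8.462 g·m⁻²·a⁻¹
carbon steel: f(T) = -0.054·(T−10) [T>10 °C] = -0.8208
  Pd branch = 1.77·Pd^0.52·e^(0.02·RH+f) = 16.33 μm/a
  Sd branch = 0.102·Sd^0.62·e^(0.033·RH+0.04·T) = 6.937 μm/a
  sum: 16.33 + 6.937 → r_corr = 23.26 μm/a
  mass loss = 23.26 μm/a × 7.85 g/cm³ = 182.6 g·m⁻²·a⁻¹
copper: temperature factor f = -0.080·(15.2) = -1.2160
  SO₂ term: 0.0053·10.5^0.26·exp(0.059·91-1.2160) = 0.6215
  Sd branch = 0.01025·Sd^0.27·e^(0.036·RH+0.049·T) = 1.021 μm/a
  sum: 0.6215 + 1.021 → r_corr = 1.643 μm/a
  mass loss = 1.643 μm/a × 8.96 g/cm³ = 14.72 g·m⁻²·a⁻¹
Ordering by g·m⁻²·a⁻¹: carbon steel (183) > copper (14.7) > zinc (8.46)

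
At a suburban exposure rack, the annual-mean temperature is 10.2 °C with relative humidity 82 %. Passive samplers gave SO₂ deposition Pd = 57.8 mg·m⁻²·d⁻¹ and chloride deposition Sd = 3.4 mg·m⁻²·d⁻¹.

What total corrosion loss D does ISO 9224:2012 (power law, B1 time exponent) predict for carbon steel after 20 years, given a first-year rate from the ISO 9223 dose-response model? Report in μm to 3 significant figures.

D(20) = 380 μm

carbon steel: f(T) = -0.054·(T−10) [T>10 °C] = -0.0108
  SO₂ term: 1.77·57.8^0.52·exp(0.02·82-0.0108) = 74.43
  Cl⁻ term: 0.102·3.4^0.62·exp(0.033·82+0.04·10.2) = 4.904
  r_corr = 74.43 + 4.904 = 79.33 μm/a
ISO 9224: D(t) = r_corr · t^b with b = 0.523 (carbon steel, B1)
  D(20) = 79.33 × 20^0.523 = 79.33 × 4.791 = 380.1 μm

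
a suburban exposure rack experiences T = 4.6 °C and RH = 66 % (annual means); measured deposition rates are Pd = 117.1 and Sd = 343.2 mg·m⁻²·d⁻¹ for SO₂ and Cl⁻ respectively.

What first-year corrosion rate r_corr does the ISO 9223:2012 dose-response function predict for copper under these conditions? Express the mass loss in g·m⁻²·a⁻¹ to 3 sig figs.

copper: temperature factor f = +0.126·(-5.4) = -0.6804
  SO₂ term: 0.0053·117.1^0.26·exp(0.059·66-0.6804) = 0.4547
  Cl⁻ term: 0.01025·343.2^0.27·exp(0.036·66+0.049·4.6) = 0.6685
  r_corr = 0.4547 + 0.6685 = 1.123 μm/a
Convert to mass loss: 1.123 μm/a × 8.96 g/cm³ = 10.06 g·m⁻²·a⁻¹

r_corr = 10.1 g·m⁻²·a⁻¹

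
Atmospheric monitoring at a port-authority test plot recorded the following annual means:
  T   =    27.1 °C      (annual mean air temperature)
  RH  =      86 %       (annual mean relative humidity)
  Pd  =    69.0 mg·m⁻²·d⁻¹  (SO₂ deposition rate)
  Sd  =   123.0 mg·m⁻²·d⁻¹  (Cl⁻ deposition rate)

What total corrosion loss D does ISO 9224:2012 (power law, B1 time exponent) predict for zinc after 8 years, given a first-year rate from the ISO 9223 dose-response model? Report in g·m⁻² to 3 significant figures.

D(8) = 260 g·m⁻²

zinc: T>10 °C ⇒ hinge -0.071·(27.1−10) = -1.2141
  sulphur-dioxide contribution → 1.29 μm/a
  chloride contribution → 5.413 μm/a
  ⇒ r_corr(zinc) = 6.703 μm/a
Power-law: D(8) = r_corr · 8^0.813
  D(8) = 6.703 × 8^0.813 = 6.703 × 5.423 = 36.35 μm
  Mass loss = 36.35 μm × 7.14 g/cm³ = 259.5 g·m⁻²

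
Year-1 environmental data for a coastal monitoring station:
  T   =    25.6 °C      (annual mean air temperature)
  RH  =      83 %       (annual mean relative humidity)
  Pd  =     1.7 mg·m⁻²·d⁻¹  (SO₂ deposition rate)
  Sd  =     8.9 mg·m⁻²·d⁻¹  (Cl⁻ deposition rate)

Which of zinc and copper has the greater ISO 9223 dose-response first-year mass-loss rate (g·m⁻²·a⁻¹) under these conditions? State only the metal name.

zinc: temperature factor f = -0.071·(15.6) = -1.1076
  sulphur-dioxide contribution → 0.245 μm/a
  chloride contribution → 1.041 μm/a
  ⇒ r_corr(zinc) = 1.286 μm/a
  mass loss = 1.286 μm/a × 7.14 g/cm³ = 9.184 g·m⁻²·a⁻¹
copper: temperature factor f = -0.080·(15.6) = -1.2480
  sulphur-dioxide contribution → 0.2338 μm/a
  chloride contribution → 1.287 μm/a
  ⇒ r_corr(copper) = 1.521 μm/a
  mass loss = 1.521 μm/a × 8.96 g/cm³ = 13.62 g·m⁻²·a⁻¹
Ordering by g·m⁻²·a⁻¹: copper (13.6) > zinc (9.18)

copper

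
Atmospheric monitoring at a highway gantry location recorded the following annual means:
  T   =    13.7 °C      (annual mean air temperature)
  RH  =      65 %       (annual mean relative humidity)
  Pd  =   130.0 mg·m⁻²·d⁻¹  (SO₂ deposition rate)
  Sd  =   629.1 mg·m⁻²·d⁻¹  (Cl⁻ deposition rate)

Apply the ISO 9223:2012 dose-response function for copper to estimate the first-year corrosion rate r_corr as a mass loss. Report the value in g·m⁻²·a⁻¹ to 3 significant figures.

copper: temperature factor f = -0.080·(3.7) = -0.2960
  Pd branch = 0.0053·Pd^0.26·e^(0.059·RH+f) = 0.6469 μm/a
  Sd branch = 0.01025·Sd^0.27·e^(0.036·RH+0.049·T) = 1.186 μm/a
  sum: 0.6469 + 1.186 → r_corr = 1.833 μm/a
Convert to mass loss: 1.833 μm/a × 8.96 g/cm³ = 16.43 g·m⁻²·a⁻¹

r_corr = 16.4 g·m⁻²·a⁻¹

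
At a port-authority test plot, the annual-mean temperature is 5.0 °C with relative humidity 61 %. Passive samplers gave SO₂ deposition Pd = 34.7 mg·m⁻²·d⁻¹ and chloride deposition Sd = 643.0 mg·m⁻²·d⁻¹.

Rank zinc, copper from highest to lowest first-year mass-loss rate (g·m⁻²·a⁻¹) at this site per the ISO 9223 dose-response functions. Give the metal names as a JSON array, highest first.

["zinc", "copper"]

zinc: T≤10 °C ⇒ hinge +0.038·(5.0−10) = -0.1900
  sulphur-dioxide contribution → 0.8403 μm/a
  chloride contribution → 1.739 μm/a
  total first-year rate 2.579 μm/a
  mass loss = 2.579 μm/a × 7.14 g/cm³ = 18.41 g·m⁻²·a⁻¹
copper: f(T) = +0.126·(T−10) [T≤10 °C] = -0.6300
  sulphur-dioxide contribution → 0.2595 μm/a
  chloride contribution → 0.6746 μm/a
  total first-year rate 0.9341 μm/a
  mass loss = 0.9341 μm/a × 8.96 g/cm³ = 8.37 g·m⁻²·a⁻¹
Ordering by g·m⁻²·a⁻¹: zinc (18.4) > copper (8.37)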